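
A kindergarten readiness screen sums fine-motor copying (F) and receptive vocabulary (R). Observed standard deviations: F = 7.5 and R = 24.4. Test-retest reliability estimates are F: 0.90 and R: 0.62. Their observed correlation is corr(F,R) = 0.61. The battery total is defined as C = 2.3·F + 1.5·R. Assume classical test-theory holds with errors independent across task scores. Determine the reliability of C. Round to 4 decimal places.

0.7762

Var(C) = 2.3²·7.5² + 1.5²·24.4² + 2·[3.45·7.5·24.4·0.61] = 1637.12 + 770.247 = 2407.37.
Under uncorrelated errors the observed covariances equal the true-score covariances, so only the own-variance terms attenuate.
True-score variance = [2.3²·7.5²·0.90 + 1.5²·24.4²·0.62] + 770.247 = 1098.33 + 770.247 = 1868.58.
Reliability = 1868.58 / 2407.37 = 0.7762.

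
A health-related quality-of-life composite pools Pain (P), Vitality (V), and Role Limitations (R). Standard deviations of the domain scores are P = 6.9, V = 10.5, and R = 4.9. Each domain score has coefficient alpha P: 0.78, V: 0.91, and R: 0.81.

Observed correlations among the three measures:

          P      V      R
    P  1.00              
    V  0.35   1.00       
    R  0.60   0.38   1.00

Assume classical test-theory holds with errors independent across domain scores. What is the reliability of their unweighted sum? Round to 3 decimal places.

Var(P+V+R) = 6.9² + 10.5² + 4.9² + 2·[6.9·10.5·0.35 + 6.9·4.9·0.60 + 10.5·4.9·0.38] = 181.87 + 130.389 = 312.259.
With uncorrelated errors the cross-covariances are all true-score covariance, so they carry over unchanged; only the diagonal terms shrink to ρᵢσᵢ².
True-score variance = [6.9²·0.78 + 10.5²·0.91 + 4.9²·0.81] + 130.389 = 156.911 + 130.389 = 287.3.
Reliability = 287.3 / 312.259 = 0.920.

0.920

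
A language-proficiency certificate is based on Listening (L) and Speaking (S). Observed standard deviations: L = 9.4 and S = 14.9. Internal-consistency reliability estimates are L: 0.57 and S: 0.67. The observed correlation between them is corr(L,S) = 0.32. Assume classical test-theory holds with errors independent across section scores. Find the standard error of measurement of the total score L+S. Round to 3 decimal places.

10.548

Var(total) = 310.37 + 89.6384 = 400.008.
True-score variance = 199.112 + 89.6384 = 288.75, so reliability = 0.7219.
Error variance = 400.008 − 288.75 = 111.258; SEM = √111.258 = 10.548.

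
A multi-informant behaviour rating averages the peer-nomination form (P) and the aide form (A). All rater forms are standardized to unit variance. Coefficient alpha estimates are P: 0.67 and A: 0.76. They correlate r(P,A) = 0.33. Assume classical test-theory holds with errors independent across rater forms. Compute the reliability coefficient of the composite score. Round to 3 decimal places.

Var(P+A) = 2 + 2·[0.33] = 2 + 0.66 = 2.66.
Under uncorrelated errors the observed covariances equal the true-score covariances, so only the own-variance terms attenuate.
True-score variance = [0.67 + 0.76] + 0.66 = 1.43 + 0.66 = 2.09.
Reliability = 2.09 / 2.66 = 0.786.

0.786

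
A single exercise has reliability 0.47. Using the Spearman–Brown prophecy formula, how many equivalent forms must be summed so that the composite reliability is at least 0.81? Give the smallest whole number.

5

k ≥ ρ*(1−ρ₁)/(ρ₁(1−ρ*)) = 0.81·0.53 / (0.47·0.19) = 4.807.
Smallest integer k = 5.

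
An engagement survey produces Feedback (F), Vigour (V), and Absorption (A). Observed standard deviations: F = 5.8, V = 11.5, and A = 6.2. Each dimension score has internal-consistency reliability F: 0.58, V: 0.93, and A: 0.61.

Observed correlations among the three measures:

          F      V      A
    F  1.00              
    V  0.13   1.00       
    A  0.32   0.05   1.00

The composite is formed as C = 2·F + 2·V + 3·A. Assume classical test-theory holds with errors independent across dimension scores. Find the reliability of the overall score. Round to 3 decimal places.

Var(C) = 2²·5.8² + 2²·11.5² + 3²·6.2² + 2·[4·5.8·11.5·0.13 + 6·5.8·6.2·0.32 + 6·11.5·6.2·0.05] = 1009.52 + 250.234 = 1259.75.
Because errors are independent across components, Cov(Tᵢ,Tⱼ) = Cov(Xᵢ,Xⱼ); the off-diagonal part of the true-score variance is the same as above.
True-score variance = [2²·5.8²·0.58 + 2²·11.5²·0.93 + 3²·6.2²·0.61] + 250.234 = 781.05 + 250.234 = 1031.28.
Reliability = 1031.28 / 1259.75 = 0.819.

0.819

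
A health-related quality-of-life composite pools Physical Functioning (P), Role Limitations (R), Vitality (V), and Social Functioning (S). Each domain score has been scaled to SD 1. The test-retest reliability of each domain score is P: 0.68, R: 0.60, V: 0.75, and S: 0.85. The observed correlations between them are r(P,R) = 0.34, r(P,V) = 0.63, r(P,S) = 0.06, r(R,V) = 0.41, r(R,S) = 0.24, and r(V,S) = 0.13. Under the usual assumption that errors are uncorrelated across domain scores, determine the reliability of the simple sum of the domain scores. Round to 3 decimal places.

Var(P+R+V+S) = 4 + 2·[0.34 + 0.63 + 0.06 + 0.41 + 0.24 + 0.13] = 4 + 3.62 = 7.62.
Under uncorrelated errors the observed covariances equal the true-score covariances, so only the own-variance terms attenuate.
True-score variance = [0.68 + 0.60 + 0.75 + 0.85] + 3.62 = 2.88 + 3.62 = 6.5.
Reliability = 6.5 / 7.62 = 0.853.

0.853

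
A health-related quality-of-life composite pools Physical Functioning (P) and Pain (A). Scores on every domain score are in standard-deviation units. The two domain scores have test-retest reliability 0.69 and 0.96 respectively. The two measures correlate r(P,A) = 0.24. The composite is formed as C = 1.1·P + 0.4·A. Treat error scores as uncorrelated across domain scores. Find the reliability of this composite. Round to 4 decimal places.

Var(C) = 1.1² + 0.4² + 2·[0.44·0.24] = 1.37 + 0.2112 = 1.5812.
Because errors are independent across components, Cov(Tᵢ,Tⱼ) = Cov(Xᵢ,Xⱼ); the off-diagonal part of the true-score variance is the same as above.
True-score variance = [1.1²·0.69 + 0.4²·0.96] + 0.2112 = 0.9885 + 0.2112 = 1.1997.
Reliability = 1.1997 / 1.5812 = 0.7587.

0.7587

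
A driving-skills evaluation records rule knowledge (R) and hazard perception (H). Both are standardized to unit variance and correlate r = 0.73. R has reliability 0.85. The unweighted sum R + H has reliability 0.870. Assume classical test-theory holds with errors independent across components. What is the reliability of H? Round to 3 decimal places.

Var(R+H) = 2 + 2·0.73 = 3.460.
True-score variance = ρ_R + ρ_H + 2·0.73, so 0.870 = (0.85 + ρ_H + 1.46) / 3.460.
ρ_H = 0.870·3.460 − 0.85 − 1.46 = 0.700.

0.700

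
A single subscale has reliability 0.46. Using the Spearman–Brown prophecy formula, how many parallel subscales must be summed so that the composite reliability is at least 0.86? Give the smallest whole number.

8

k ≥ ρ*(1−ρ₁)/(ρ₁(1−ρ*)) = 0.86·0.54 / (0.46·0.14) = 7.211.
Smallest integer k = 8.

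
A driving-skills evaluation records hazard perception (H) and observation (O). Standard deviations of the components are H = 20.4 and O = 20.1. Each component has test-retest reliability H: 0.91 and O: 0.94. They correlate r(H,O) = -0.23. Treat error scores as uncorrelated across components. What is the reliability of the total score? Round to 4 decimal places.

0.9023

Var(H+O) = 20.4² + 20.1² + 2·[20.4·20.1·(-0.23)] = 820.17 − 188.618 = 631.552.
Under uncorrelated errors the observed covariances equal the true-score covariances, so only the own-variance terms attenuate.
True-score variance = [20.4²·0.91 + 20.1²·0.94] − 188.618 = 758.475 − 188.618 = 569.857.
Reliability = 569.857 / 631.552 = 0.9023.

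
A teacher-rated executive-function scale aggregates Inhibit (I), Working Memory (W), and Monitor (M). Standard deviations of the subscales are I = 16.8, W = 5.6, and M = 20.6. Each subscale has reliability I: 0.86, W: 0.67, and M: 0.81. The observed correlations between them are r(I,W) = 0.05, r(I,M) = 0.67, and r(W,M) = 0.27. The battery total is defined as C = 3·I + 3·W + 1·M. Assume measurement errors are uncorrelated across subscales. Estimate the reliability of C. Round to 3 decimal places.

Var(C) = 3²·16.8² + 3²·5.6² + 20.6² + 2·[9·16.8·5.6·0.05 + 3·16.8·20.6·0.67 + 3·5.6·20.6·0.27] = 3246.76 + 1662.8 = 4909.56.
With uncorrelated errors the cross-covariances are all true-score covariance, so they carry over unchanged; only the diagonal terms shrink to ρᵢσᵢ².
True-score variance = [3²·16.8²·0.86 + 3²·5.6²·0.67 + 20.6²·0.81] + 1662.8 = 2717.37 + 1662.8 = 4380.17.
Reliability = 4380.17 / 4909.56 = 0.892.

0.892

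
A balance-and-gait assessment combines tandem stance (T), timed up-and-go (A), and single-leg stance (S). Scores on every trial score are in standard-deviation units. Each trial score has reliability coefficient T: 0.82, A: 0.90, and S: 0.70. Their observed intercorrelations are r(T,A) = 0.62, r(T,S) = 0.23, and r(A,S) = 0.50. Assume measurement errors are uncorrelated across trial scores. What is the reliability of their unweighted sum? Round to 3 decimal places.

Var(T+A+S) = 3 + 2·[0.62 + 0.23 + 0.50] = 3 + 2.7 = 5.7.
Under uncorrelated errors the observed covariances equal the true-score covariances, so only the own-variance terms attenuate.
True-score variance = [0.82 + 0.90 + 0.70] + 2.7 = 2.42 + 2.7 = 5.12.
Reliability = 5.12 / 5.7 = 0.898.

0.898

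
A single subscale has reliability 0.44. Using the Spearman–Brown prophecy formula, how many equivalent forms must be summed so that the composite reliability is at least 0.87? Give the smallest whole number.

k ≥ ρ*(1−ρ₁)/(ρ₁(1−ρ*)) = 0.87·0.56 / (0.44·0.13) = 8.517.
Smallest integer k = 9.

9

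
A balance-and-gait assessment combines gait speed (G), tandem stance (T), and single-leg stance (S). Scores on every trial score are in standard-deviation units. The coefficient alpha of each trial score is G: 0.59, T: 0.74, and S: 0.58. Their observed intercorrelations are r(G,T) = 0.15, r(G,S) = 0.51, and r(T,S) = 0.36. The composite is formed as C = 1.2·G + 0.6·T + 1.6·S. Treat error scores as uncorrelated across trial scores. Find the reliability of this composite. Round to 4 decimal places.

0.7565

Var(C) = 1.2² + 0.6² + 1.6² + 2·[0.72·0.15 + 1.92·0.51 + 0.96·0.36] = 4.36 + 2.8656 = 7.2256.
Under uncorrelated errors the observed covariances equal the true-score covariances, so only the own-variance terms attenuate.
True-score variance = [1.2²·0.59 + 0.6²·0.74 + 1.6²·0.58] + 2.8656 = 2.6008 + 2.8656 = 5.4664.
Reliability = 5.4664 / 7.2256 = 0.7565.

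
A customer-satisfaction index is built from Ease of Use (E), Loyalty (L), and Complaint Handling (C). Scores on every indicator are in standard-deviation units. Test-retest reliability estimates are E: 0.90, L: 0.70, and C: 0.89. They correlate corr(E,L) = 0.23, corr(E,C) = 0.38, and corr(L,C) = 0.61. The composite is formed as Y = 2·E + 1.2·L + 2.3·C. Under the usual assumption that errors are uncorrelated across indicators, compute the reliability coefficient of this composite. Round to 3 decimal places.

0.924

Var(Y) = 2² + 1.2² + 2.3² + 2·[2.4·0.23 + 4.6·0.38 + 2.76·0.61] = 10.73 + 7.9672 = 18.6972.
With uncorrelated errors the cross-covariances are all true-score covariance, so they carry over unchanged; only the diagonal terms shrink to ρᵢσᵢ².
True-score variance = [2²·0.90 + 1.2²·0.70 + 2.3²·0.89] + 7.9672 = 9.3161 + 7.9672 = 17.2833.
Reliability = 17.2833 / 18.6972 = 0.924.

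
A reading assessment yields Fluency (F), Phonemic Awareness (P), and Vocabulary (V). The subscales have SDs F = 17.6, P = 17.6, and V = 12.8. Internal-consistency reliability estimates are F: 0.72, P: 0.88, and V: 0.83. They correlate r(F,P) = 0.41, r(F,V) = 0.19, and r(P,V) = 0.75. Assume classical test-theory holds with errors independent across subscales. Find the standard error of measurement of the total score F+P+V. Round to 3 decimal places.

12.319

Var(total) = 783.36 + 677.53 = 1460.89.
True-score variance = 631.603 + 677.53 = 1309.13, so reliability = 0.8961.
Error variance = 1460.89 − 1309.13 = 151.757; SEM = √151.757 = 12.319.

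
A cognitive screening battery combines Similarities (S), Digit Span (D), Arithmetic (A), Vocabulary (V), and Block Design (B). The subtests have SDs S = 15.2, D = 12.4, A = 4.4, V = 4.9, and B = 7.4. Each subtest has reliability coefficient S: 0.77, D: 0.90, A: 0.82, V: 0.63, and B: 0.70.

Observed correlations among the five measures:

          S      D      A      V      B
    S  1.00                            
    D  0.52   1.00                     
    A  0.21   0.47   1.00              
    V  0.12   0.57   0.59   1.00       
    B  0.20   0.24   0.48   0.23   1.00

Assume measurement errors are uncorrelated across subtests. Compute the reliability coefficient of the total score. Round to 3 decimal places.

Var(S+D+A+V+B) = 15.2² + 12.4² + 4.4² + 4.9² + 7.4² + 2·[15.2·12.4·0.52 + 15.2·4.4·0.21 + 15.2·4.9·0.12 + 15.2·7.4·0.20 + 12.4·4.4·0.47 + 12.4·4.9·0.57 + 12.4·7.4·0.24 + 4.4·4.9·0.59 + 4.4·7.4·0.48 + 4.9·7.4·0.23] = 482.93 + 524.952 = 1007.88.
With uncorrelated errors the cross-covariances are all true-score covariance, so they carry over unchanged; only the diagonal terms shrink to ρᵢσᵢ².
True-score variance = [15.2²·0.77 + 12.4²·0.90 + 4.4²·0.82 + 4.9²·0.63 + 7.4²·0.70] + 524.952 = 385.618 + 524.952 = 910.57.
Reliability = 910.57 / 1007.88 = 0.903.

0.903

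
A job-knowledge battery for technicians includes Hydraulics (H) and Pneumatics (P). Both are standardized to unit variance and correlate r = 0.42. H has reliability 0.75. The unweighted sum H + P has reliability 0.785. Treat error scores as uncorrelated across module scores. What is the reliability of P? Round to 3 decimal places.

Var(H+P) = 2 + 2·0.42 = 2.840.
True-score variance = ρ_H + ρ_P + 2·0.42, so 0.785 = (0.75 + ρ_P + 0.84) / 2.840.
ρ_P = 0.785·2.840 − 0.75 − 0.84 = 0.639.

0.639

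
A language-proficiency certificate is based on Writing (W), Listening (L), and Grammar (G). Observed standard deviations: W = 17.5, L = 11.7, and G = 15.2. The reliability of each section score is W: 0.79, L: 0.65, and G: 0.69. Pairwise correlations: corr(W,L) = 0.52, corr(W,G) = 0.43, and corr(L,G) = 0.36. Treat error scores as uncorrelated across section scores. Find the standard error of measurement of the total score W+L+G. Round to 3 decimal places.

Var(total) = 674.18 + 569.745 = 1243.92.
True-score variance = 490.334 + 569.745 = 1060.08, so reliability = 0.8522.
Error variance = 1243.92 − 1060.08 = 183.846; SEM = √183.846 = 13.559.

13.559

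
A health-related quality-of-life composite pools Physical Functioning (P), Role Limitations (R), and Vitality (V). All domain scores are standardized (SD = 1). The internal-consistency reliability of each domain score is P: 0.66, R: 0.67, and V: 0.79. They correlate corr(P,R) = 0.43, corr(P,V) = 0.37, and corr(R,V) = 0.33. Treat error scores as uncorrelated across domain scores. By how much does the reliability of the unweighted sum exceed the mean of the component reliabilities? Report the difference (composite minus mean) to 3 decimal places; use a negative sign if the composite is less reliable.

Var(sum) = 3 + 2.26 = 5.26; true-score variance = 2.12 + 2.26 = 4.38; composite reliability = 0.8327.
Mean component reliability = 0.7067.
Difference = 0.8327 − 0.7067 = 0.126.

0.126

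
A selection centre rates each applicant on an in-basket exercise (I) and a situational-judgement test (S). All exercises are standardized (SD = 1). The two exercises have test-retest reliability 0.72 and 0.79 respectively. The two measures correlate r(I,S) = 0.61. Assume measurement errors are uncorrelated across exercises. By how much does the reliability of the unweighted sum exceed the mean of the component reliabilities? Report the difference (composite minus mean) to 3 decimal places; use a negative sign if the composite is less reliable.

0.093

Var(sum) = 2 + 1.22 = 3.22; true-score variance = 1.51 + 1.22 = 2.73; composite reliability = 0.8478.
Mean component reliability = 0.7550.
Difference = 0.8478 − 0.7550 = 0.093.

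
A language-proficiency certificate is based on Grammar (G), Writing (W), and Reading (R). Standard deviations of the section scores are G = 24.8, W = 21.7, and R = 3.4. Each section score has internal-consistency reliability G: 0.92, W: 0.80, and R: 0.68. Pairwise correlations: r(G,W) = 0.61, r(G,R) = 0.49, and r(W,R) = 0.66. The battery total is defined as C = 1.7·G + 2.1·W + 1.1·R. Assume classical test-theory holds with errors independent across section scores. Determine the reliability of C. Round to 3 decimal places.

Var(C) = 1.7²·24.8² + 2.1²·21.7² + 1.1²·3.4² + 2·[3.57·24.8·21.7·0.61 + 1.87·24.8·3.4·0.49 + 2.31·21.7·3.4·0.66] = 3868.08 + 2723.4 = 6591.47.
With uncorrelated errors the cross-covariances are all true-score covariance, so they carry over unchanged; only the diagonal terms shrink to ρᵢσᵢ².
True-score variance = [1.7²·24.8²·0.92 + 2.1²·21.7²·0.80 + 1.1²·3.4²·0.68] + 2723.4 = 3306.08 + 2723.4 = 6029.48.
Reliability = 6029.48 / 6591.47 = 0.915.

0.915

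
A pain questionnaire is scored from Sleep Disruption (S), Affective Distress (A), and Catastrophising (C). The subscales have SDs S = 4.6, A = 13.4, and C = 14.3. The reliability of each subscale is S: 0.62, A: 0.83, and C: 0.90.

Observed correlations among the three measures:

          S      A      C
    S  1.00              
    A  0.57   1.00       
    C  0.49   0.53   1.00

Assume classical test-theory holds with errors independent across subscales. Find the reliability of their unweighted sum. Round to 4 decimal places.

Var(S+A+C) = 4.6² + 13.4² + 14.3² + 2·[4.6·13.4·0.57 + 4.6·14.3·0.49 + 13.4·14.3·0.53] = 405.21 + 337.851 = 743.061.
Because errors are independent across components, Cov(Tᵢ,Tⱼ) = Cov(Xᵢ,Xⱼ); the off-diagonal part of the true-score variance is the same as above.
True-score variance = [4.6²·0.62 + 13.4²·0.83 + 14.3²·0.90] + 337.851 = 346.195 + 337.851 = 684.046.
Reliability = 684.046 / 743.061 = 0.9206.

0.9206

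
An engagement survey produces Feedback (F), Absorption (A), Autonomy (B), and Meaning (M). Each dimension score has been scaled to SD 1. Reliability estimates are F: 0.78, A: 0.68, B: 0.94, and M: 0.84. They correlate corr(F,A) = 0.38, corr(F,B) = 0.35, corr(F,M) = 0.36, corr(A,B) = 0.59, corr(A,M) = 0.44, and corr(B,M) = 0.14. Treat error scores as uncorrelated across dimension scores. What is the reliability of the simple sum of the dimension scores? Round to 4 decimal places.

Var(F+A+B+M) = 4 + 2·[0.38 + 0.35 + 0.36 + 0.59 + 0.44 + 0.14] = 4 + 4.52 = 8.52.
Because errors are independent across components, Cov(Tᵢ,Tⱼ) = Cov(Xᵢ,Xⱼ); the off-diagonal part of the true-score variance is the same as above.
True-score variance = [0.78 + 0.68 + 0.94 + 0.84] + 4.52 = 3.24 + 4.52 = 7.76.
Reliability = 7.76 / 8.52 = 0.9108.

0.9108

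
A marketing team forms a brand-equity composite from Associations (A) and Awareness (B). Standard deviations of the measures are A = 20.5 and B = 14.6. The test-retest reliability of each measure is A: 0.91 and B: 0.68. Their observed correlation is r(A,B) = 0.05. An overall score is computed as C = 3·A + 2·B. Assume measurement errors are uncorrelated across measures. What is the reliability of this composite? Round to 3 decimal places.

Var(C) = 3²·20.5² + 2²·14.6² + 2·[6·20.5·14.6·0.05] = 4634.89 + 179.58 = 4814.47.
With uncorrelated errors the cross-covariances are all true-score covariance, so they carry over unchanged; only the diagonal terms shrink to ρᵢσᵢ².
True-score variance = [3²·20.5²·0.91 + 2²·14.6²·0.68] + 179.58 = 4021.64 + 179.58 = 4201.22.
Reliability = 4201.22 / 4814.47 = 0.873.

0.873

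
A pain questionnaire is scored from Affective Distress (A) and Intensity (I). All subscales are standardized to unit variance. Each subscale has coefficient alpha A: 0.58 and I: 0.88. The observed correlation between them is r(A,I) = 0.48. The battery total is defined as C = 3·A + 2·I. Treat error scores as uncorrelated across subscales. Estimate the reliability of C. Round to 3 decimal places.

Var(C) = 3² + 2² + 2·[6·0.48] = 13 + 5.76 = 18.76.
Because errors are independent across components, Cov(Tᵢ,Tⱼ) = Cov(Xᵢ,Xⱼ); the off-diagonal part of the true-score variance is the same as above.
True-score variance = [3²·0.58 + 2²·0.88] + 5.76 = 8.74 + 5.76 = 14.5.
Reliability = 14.5 / 18.76 = 0.773.

0.773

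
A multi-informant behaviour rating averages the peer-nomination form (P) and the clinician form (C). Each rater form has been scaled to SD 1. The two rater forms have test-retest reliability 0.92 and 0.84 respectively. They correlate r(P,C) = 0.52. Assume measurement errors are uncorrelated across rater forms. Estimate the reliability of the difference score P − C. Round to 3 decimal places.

Var(P−C) = 1 + 1 − 2·0.52 = 2 − 1.04 = 0.96.
With uncorrelated errors the cross-covariances are all true-score covariance, so they carry over unchanged; only the diagonal terms shrink to ρᵢσᵢ².
True-score variance = [0.92 + 0.84] − 1.04 = 1.76 − 1.04 = 0.72.
Reliability = 0.72 / 0.96 = 0.750.

0.750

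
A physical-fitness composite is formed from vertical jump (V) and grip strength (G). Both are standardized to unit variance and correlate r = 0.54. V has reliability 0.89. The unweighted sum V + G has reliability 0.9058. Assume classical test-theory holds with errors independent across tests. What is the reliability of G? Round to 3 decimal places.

0.820

Var(V+G) = 2 + 2·0.54 = 3.080.
True-score variance = ρ_V + ρ_G + 2·0.54, so 0.9058 = (0.89 + ρ_G + 1.08) / 3.080.
ρ_G = 0.9058·3.080 − 0.89 − 1.08 = 0.820.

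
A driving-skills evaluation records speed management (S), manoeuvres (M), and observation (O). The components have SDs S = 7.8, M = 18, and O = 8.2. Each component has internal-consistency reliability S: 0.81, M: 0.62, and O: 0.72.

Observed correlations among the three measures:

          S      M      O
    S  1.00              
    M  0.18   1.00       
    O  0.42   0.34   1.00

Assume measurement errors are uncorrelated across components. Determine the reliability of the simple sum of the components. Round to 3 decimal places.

Var(S+M+O) = 7.8² + 18² + 8.2² + 2·[7.8·18·0.18 + 7.8·8.2·0.42 + 18·8.2·0.34] = 452.08 + 204.638 = 656.718.
Under uncorrelated errors the observed covariances equal the true-score covariances, so only the own-variance terms attenuate.
True-score variance = [7.8²·0.81 + 18²·0.62 + 8.2²·0.72] + 204.638 = 298.573 + 204.638 = 503.212.
Reliability = 503.212 / 656.718 = 0.766.

0.766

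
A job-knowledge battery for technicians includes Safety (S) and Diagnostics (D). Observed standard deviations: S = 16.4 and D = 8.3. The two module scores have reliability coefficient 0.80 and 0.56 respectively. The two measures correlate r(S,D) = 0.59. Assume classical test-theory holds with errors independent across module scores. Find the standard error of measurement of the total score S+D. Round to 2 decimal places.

Var(total) = 337.85 + 160.622 = 498.472.
True-score variance = 253.746 + 160.622 = 414.368, so reliability = 0.8313.
Error variance = 498.472 − 414.368 = 84.1036; SEM = √84.1036 = 9.17.

9.17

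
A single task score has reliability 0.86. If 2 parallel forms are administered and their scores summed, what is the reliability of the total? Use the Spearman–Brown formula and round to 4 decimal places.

ρ_k = kρ / (1 + (k−1)ρ) = 2·0.86 / (1 + 1·0.86) = 1.720 / 1.860 = 0.9247.

0.9247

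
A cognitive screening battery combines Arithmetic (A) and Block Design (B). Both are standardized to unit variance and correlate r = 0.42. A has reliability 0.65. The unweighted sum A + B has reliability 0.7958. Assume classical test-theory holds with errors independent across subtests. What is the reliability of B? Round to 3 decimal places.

Var(A+B) = 2 + 2·0.42 = 2.840.
True-score variance = ρ_A + ρ_B + 2·0.42, so 0.7958 = (0.65 + ρ_B + 0.84) / 2.840.
ρ_B = 0.7958·2.840 − 0.65 − 0.84 = 0.770.

0.770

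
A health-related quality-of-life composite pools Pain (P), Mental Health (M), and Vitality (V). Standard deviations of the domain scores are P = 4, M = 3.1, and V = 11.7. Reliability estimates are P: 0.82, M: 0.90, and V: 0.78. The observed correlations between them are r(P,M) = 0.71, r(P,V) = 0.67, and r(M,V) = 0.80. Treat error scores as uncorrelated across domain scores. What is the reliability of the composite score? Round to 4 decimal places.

0.8871

Var(P+M+V) = 4² + 3.1² + 11.7² + 2·[4·3.1·0.71 + 4·11.7·0.67 + 3.1·11.7·0.80] = 162.5 + 138.352 = 300.852.
Under uncorrelated errors the observed covariances equal the true-score covariances, so only the own-variance terms attenuate.
True-score variance = [4²·0.82 + 3.1²·0.90 + 11.7²·0.78] + 138.352 = 128.543 + 138.352 = 266.895.
Reliability = 266.895 / 300.852 = 0.8871.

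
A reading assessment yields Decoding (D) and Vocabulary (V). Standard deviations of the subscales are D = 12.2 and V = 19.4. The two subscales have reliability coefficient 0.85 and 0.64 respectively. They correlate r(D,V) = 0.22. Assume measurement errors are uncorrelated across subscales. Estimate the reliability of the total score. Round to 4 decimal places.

0.7492

Var(D+V) = 12.2² + 19.4² + 2·[12.2·19.4·0.22] = 525.2 + 104.139 = 629.339.
Because errors are independent across components, Cov(Tᵢ,Tⱼ) = Cov(Xᵢ,Xⱼ); the off-diagonal part of the true-score variance is the same as above.
True-score variance = [12.2²·0.85 + 19.4²·0.64] + 104.139 = 367.384 + 104.139 = 471.524.
Reliability = 471.524 / 629.339 = 0.7492.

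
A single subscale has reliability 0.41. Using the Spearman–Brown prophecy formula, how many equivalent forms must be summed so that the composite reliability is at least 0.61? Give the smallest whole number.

3

k ≥ ρ*(1−ρ₁)/(ρ₁(1−ρ*)) = 0.61·0.59 / (0.41·0.39) = 2.251.
Smallest integer k = 3.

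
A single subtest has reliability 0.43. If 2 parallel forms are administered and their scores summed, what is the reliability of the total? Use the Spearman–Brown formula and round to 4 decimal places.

ρ_k = kρ / (1 + (k−1)ρ) = 2·0.43 / (1 + 1·0.43) = 0.860 / 1.430 = 0.6014.

0.6014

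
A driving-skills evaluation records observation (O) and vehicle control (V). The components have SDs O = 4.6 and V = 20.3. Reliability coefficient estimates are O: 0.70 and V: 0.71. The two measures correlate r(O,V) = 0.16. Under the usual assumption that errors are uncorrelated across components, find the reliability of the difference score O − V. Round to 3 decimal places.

0.688

Var(O−V) = 4.6² + 20.3² − 2·4.6·20.3·0.16 = 433.25 − 29.8816 = 403.368.
Because errors are independent across components, Cov(Tᵢ,Tⱼ) = Cov(Xᵢ,Xⱼ); the off-diagonal part of the true-score variance is the same as above.
True-score variance = [4.6²·0.70 + 20.3²·0.71] − 29.8816 = 307.396 − 29.8816 = 277.514.
Reliability = 277.514 / 403.368 = 0.688.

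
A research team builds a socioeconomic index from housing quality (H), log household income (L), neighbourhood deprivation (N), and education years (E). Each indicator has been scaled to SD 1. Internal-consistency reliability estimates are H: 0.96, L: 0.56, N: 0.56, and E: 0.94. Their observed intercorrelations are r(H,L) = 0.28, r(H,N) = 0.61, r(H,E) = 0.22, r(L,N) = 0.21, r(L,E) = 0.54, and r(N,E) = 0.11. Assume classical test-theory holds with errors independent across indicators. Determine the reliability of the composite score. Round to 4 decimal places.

Var(H+L+N+E) = 4 + 2·[0.28 + 0.61 + 0.22 + 0.21 + 0.54 + 0.11] = 4 + 3.94 = 7.94.
Because errors are independent across components, Cov(Tᵢ,Tⱼ) = Cov(Xᵢ,Xⱼ); the off-diagonal part of the true-score variance is the same as above.
True-score variance = [0.96 + 0.56 + 0.56 + 0.94] + 3.94 = 3.02 + 3.94 = 6.96.
Reliability = 6.96 / 7.94 = 0.8766.

0.8766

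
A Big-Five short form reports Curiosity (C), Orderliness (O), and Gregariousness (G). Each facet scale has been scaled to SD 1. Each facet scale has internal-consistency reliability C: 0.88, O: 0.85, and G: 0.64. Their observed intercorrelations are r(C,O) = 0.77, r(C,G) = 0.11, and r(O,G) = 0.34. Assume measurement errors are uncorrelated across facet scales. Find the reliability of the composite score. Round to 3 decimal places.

0.884

Var(C+O+G) = 3 + 2·[0.77 + 0.11 + 0.34] = 3 + 2.44 = 5.44.
Under uncorrelated errors the observed covariances equal the true-score covariances, so only the own-variance terms attenuate.
True-score variance = [0.88 + 0.85 + 0.64] + 2.44 = 2.37 + 2.44 = 4.81.
Reliability = 4.81 / 5.44 = 0.884.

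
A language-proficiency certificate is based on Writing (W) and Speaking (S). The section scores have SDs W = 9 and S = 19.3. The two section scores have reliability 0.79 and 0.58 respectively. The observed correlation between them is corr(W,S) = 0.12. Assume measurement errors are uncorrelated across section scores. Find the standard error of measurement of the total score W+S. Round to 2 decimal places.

Var(total) = 453.49 + 41.688 = 495.178.
True-score variance = 280.034 + 41.688 = 321.722, so reliability = 0.6497.
Error variance = 495.178 − 321.722 = 173.456; SEM = √173.456 = 13.17.

13.17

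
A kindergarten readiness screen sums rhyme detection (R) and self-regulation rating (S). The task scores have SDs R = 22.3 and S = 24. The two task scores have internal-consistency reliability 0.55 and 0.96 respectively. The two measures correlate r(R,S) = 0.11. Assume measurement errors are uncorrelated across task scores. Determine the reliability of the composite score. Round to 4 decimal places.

Var(R+S) = 22.3² + 24² + 2·[22.3·24·0.11] = 1073.29 + 117.744 = 1191.03.
Because errors are independent across components, Cov(Tᵢ,Tⱼ) = Cov(Xᵢ,Xⱼ); the off-diagonal part of the true-score variance is the same as above.
True-score variance = [22.3²·0.55 + 24²·0.96] + 117.744 = 826.47 + 117.744 = 944.214.
Reliability = 944.214 / 1191.03 = 0.7928.

0.7928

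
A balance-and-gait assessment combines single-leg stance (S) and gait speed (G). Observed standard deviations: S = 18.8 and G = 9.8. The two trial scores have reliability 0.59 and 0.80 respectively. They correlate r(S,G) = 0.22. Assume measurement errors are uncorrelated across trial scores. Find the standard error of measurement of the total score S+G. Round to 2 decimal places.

Var(total) = 449.48 + 81.0656 = 530.546.
True-score variance = 285.362 + 81.0656 = 366.427, so reliability = 0.6907.
Error variance = 530.546 − 366.427 = 164.118; SEM = √164.118 = 12.81.

12.81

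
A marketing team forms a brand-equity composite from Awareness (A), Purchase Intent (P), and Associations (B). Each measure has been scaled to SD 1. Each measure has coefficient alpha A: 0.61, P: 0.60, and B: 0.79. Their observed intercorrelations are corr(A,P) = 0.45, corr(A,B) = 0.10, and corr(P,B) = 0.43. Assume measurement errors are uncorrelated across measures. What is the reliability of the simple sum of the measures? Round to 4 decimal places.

Var(A+P+B) = 3 + 2·[0.45 + 0.10 + 0.43] = 3 + 1.96 = 4.96.
Under uncorrelated errors the observed covariances equal the true-score covariances, so only the own-variance terms attenuate.
True-score variance = [0.61 + 0.60 + 0.79] + 1.96 = 2 + 1.96 = 3.96.
Reliability = 3.96 / 4.96 = 0.7984.

0.7984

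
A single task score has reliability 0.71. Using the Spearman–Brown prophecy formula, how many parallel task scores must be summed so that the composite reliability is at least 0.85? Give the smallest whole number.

k ≥ ρ*(1−ρ₁)/(ρ₁(1−ρ*)) = 0.85·0.29 / (0.71·0.15) = 2.315.
Smallest integer k = 3.

3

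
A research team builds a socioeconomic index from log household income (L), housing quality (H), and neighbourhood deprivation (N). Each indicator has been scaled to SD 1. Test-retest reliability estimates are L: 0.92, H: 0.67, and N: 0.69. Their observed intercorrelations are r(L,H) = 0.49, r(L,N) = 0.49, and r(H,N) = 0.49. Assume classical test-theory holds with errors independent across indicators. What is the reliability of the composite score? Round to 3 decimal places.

Var(L+H+N) = 3 + 2·[0.49 + 0.49 + 0.49] = 3 + 2.94 = 5.94.
Because errors are independent across components, Cov(Tᵢ,Tⱼ) = Cov(Xᵢ,Xⱼ); the off-diagonal part of the true-score variance is the same as above.
True-score variance = [0.92 + 0.67 + 0.69] + 2.94 = 2.28 + 2.94 = 5.22.
Reliability = 5.22 / 5.94 = 0.879.

0.879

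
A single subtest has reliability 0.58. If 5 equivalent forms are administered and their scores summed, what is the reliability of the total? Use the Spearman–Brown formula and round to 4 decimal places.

0.8735

ρ_k = kρ / (1 + (k−1)ρ) = 5·0.58 / (1 + 4·0.58) = 2.900 / 3.320 = 0.8735.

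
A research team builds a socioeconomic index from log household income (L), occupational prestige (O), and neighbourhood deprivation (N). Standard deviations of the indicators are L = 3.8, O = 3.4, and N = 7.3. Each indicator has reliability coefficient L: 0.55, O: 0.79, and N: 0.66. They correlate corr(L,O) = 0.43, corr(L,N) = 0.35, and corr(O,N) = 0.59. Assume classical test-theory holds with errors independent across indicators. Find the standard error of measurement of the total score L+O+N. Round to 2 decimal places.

5.20

Var(total) = 79.29 + 59.8168 = 139.107.
True-score variance = 52.2458 + 59.8168 = 112.063, so reliability = 0.8056.
Error variance = 139.107 − 112.063 = 27.0442; SEM = √27.0442 = 5.20.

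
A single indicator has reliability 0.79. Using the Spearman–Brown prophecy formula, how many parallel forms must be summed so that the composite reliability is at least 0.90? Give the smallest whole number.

k ≥ ρ*(1−ρ₁)/(ρ₁(1−ρ*)) = 0.90·0.21 / (0.79·0.10) = 2.392.
Smallest integer k = 3.

3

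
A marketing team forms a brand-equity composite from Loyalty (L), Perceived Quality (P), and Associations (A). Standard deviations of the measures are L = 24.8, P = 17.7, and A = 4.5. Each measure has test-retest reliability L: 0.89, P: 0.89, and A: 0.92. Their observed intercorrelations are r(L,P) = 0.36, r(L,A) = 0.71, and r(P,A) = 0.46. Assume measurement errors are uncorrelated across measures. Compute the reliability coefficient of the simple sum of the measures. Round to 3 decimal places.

0.931

Var(L+P+A) = 24.8² + 17.7² + 4.5² + 2·[24.8·17.7·0.36 + 24.8·4.5·0.71 + 17.7·4.5·0.46] = 948.58 + 547.801 = 1496.38.
Under uncorrelated errors the observed covariances equal the true-score covariances, so only the own-variance terms attenuate.
True-score variance = [24.8²·0.89 + 17.7²·0.89 + 4.5²·0.92] + 547.801 = 844.844 + 547.801 = 1392.64.
Reliability = 1392.64 / 1496.38 = 0.931.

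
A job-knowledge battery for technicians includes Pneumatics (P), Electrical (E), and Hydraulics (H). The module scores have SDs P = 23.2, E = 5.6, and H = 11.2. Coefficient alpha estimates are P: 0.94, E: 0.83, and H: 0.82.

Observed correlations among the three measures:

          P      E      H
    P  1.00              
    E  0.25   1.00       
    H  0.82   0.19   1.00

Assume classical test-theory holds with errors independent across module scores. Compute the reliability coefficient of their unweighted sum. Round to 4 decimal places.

0.9502

Var(P+E+H) = 23.2² + 5.6² + 11.2² + 2·[23.2·5.6·0.25 + 23.2·11.2·0.82 + 5.6·11.2·0.19] = 695.04 + 514.931 = 1209.97.
Because errors are independent across components, Cov(Tᵢ,Tⱼ) = Cov(Xᵢ,Xⱼ); the off-diagonal part of the true-score variance is the same as above.
True-score variance = [23.2²·0.94 + 5.6²·0.83 + 11.2²·0.82] + 514.931 = 634.835 + 514.931 = 1149.77.
Reliability = 1149.77 / 1209.97 = 0.9502.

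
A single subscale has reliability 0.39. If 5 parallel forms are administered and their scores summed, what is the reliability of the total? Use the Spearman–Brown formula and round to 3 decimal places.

ρ_k = kρ / (1 + (k−1)ρ) = 5·0.39 / (1 + 4·0.39) = 1.950 / 2.560 = 0.762.

0.762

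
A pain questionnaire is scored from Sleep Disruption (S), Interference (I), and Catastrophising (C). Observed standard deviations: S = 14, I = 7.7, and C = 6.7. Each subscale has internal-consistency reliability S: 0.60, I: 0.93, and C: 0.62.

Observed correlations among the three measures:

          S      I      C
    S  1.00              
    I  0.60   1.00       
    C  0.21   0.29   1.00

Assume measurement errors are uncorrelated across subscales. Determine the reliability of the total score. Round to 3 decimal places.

Var(S+I+C) = 14² + 7.7² + 6.7² + 2·[14·7.7·0.60 + 14·6.7·0.21 + 7.7·6.7·0.29] = 300.18 + 198.678 = 498.858.
With uncorrelated errors the cross-covariances are all true-score covariance, so they carry over unchanged; only the diagonal terms shrink to ρᵢσᵢ².
True-score variance = [14²·0.60 + 7.7²·0.93 + 6.7²·0.62] + 198.678 = 200.572 + 198.678 = 399.25.
Reliability = 399.25 / 498.858 = 0.800.

0.800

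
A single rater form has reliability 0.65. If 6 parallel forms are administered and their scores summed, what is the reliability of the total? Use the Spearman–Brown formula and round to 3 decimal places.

ρ_k = kρ / (1 + (k−1)ρ) = 6·0.65 / (1 + 5·0.65) = 3.900 / 4.250 = 0.918.

0.918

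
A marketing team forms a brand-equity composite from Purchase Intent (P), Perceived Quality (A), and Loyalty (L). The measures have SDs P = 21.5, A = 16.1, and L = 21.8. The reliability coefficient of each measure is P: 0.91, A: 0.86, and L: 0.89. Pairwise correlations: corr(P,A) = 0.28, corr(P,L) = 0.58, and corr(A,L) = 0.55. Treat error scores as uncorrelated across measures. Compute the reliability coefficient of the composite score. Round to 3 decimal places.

Var(P+A+L) = 21.5² + 16.1² + 21.8² + 2·[21.5·16.1·0.28 + 21.5·21.8·0.58 + 16.1·21.8·0.55] = 1196.7 + 1123.61 = 2320.31.
Because errors are independent across components, Cov(Tᵢ,Tⱼ) = Cov(Xᵢ,Xⱼ); the off-diagonal part of the true-score variance is the same as above.
True-score variance = [21.5²·0.91 + 16.1²·0.86 + 21.8²·0.89] + 1123.61 = 1066.53 + 1123.61 = 2190.15.
Reliability = 2190.15 / 2320.31 = 0.944.

0.944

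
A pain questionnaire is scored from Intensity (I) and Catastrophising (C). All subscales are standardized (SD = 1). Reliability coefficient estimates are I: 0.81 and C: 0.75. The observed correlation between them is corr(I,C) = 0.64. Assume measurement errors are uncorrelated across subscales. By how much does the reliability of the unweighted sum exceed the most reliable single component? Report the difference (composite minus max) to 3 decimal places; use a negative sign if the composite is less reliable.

Var(sum) = 2 + 1.28 = 3.28; true-score variance = 1.56 + 1.28 = 2.84; composite reliability = 0.8659.
Max component reliability = 0.8100.
Difference = 0.8659 − 0.8100 = 0.056.

0.056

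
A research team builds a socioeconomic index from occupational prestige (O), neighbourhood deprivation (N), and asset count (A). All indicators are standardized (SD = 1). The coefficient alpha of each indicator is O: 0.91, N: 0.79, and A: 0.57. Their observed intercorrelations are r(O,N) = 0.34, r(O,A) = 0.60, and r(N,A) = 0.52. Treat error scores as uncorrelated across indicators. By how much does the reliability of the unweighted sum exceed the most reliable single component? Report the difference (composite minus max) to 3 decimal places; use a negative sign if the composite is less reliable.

Var(sum) = 3 + 2.92 = 5.92; true-score variance = 2.27 + 2.92 = 5.19; composite reliability = 0.8767.
Max component reliability = 0.9100.
Difference = 0.8767 − 0.9100 = -0.033.

-0.033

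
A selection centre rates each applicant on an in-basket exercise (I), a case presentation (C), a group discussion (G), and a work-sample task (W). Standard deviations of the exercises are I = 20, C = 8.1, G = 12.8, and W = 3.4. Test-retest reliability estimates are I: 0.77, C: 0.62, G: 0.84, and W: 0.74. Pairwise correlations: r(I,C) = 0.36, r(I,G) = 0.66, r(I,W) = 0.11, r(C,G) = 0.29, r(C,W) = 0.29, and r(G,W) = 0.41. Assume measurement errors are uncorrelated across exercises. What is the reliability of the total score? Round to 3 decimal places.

0.880

Var(I+C+G+W) = 20² + 8.1² + 12.8² + 3.4² + 2·[20·8.1·0.36 + 20·12.8·0.66 + 20·3.4·0.11 + 8.1·12.8·0.29 + 8.1·3.4·0.29 + 12.8·3.4·0.41] = 641.01 + 581.314 = 1222.32.
Because errors are independent across components, Cov(Tᵢ,Tⱼ) = Cov(Xᵢ,Xⱼ); the off-diagonal part of the true-score variance is the same as above.
True-score variance = [20²·0.77 + 8.1²·0.62 + 12.8²·0.84 + 3.4²·0.74] + 581.314 = 494.858 + 581.314 = 1076.17.
Reliability = 1076.17 / 1222.32 = 0.880.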